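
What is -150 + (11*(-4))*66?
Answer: -3054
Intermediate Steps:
-150 + (11*(-4))*66 = -150 - 44*66 = -150 - 2904 = -3054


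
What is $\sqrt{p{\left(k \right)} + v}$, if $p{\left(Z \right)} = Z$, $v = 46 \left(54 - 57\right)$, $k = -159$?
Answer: $3 i \sqrt{33} \approx 17.234 i$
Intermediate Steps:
$v = -138$ ($v = 46 \left(-3\right) = -138$)
$\sqrt{p{\left(k \right)} + v} = \sqrt{-159 - 138} = \sqrt{-297} = 3 i \sqrt{33}$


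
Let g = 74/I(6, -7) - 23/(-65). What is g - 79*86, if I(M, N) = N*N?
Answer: -21632953/3185 ≈ -6792.1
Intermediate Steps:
I(M, N) = N²
g = 5937/3185 (g = 74/((-7)²) - 23/(-65) = 74/49 - 23*(-1/65) = 74*(1/49) + 23/65 = 74/49 + 23/65 = 5937/3185 ≈ 1.8640)
g - 79*86 = 5937/3185 - 79*86 = 5937/3185 - 6794 = -21632953/3185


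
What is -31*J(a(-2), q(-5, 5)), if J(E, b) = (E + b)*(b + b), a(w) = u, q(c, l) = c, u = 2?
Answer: -930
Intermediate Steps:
a(w) = 2
J(E, b) = 2*b*(E + b) (J(E, b) = (E + b)*(2*b) = 2*b*(E + b))
-31*J(a(-2), q(-5, 5)) = -62*(-5)*(2 - 5) = -62*(-5)*(-3) = -31*30 = -930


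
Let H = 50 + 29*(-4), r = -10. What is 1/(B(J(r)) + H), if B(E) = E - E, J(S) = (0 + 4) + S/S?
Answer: -1/66 ≈ -0.015152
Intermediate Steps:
J(S) = 5 (J(S) = 4 + 1 = 5)
H = -66 (H = 50 - 116 = -66)
B(E) = 0
1/(B(J(r)) + H) = 1/(0 - 66) = 1/(-66) = -1/66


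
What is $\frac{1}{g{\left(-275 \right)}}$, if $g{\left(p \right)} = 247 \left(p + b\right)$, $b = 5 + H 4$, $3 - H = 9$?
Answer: $- \frac{1}{72618} \approx -1.3771 \cdot 10^{-5}$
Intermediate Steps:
$H = -6$ ($H = 3 - 9 = -6$)
$b = -19$ ($b = 5 - 24 = -19$)
$g{\left(p \right)} = -4693 + 247 p$ ($g{\left(p \right)} = 247 \left(p - 19\right) = 247 \left(-19 + p\right) = -4693 + 247 p$)
$\frac{1}{g{\left(-275 \right)}} = \frac{1}{-4693 + 247 \left(-275\right)} = \frac{1}{-4693 - 67925} = \frac{1}{-72618} = - \frac{1}{72618}$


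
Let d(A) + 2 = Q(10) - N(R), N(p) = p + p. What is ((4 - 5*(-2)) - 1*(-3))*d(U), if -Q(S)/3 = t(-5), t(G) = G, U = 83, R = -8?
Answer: 493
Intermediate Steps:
N(p) = 2*p
Q(S) = 15 (Q(S) = -3*(-5) = 15)
d(A) = 29 (d(A) = -2 + (15 - 2*(-8)) = -2 + (15 - 1*(-16)) = -2 + (15 + 16) = -2 + 31 = 29)
((4 - 5*(-2)) - 1*(-3))*d(U) = ((4 - 5*(-2)) - 1*(-3))*29 = ((4 + 10) + 3)*29 = (14 + 3)*29 = 17*29 = 493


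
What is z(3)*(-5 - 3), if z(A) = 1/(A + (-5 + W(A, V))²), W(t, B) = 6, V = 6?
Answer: -2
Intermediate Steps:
z(A) = 1/(1 + A) (z(A) = 1/(A + (-5 + 6)²) = 1/(A + 1²) = 1/(A + 1) = 1/(1 + A))
z(3)*(-5 - 3) = (-5 - 3)/(1 + 3) = -8/4 = (¼)*(-8) = -2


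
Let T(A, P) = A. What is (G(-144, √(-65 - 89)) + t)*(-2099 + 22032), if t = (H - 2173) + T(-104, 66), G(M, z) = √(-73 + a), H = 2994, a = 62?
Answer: 14291961 + 19933*I*√11 ≈ 1.4292e+7 + 66110.0*I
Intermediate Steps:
G(M, z) = I*√11 (G(M, z) = √(-73 + 62) = √(-11) = I*√11)
t = 717 (t = (2994 - 2173) - 104 = 821 - 104 = 717)
(G(-144, √(-65 - 89)) + t)*(-2099 + 22032) = (I*√11 + 717)*(-2099 + 22032) = (717 + I*√11)*19933 = 14291961 + 19933*I*√11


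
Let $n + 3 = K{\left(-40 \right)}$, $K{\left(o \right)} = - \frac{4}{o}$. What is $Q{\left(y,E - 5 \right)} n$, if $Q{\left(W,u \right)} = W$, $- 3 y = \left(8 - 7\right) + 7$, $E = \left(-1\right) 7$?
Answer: $\frac{116}{15} \approx 7.7333$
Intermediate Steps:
$E = -7$
$y = - \frac{8}{3}$ ($y = - \frac{\left(8 - 7\right) + 7}{3} = - \frac{1 + 7}{3} = \left(- \frac{1}{3}\right) 8 = - \frac{8}{3} \approx -2.6667$)
$n = - \frac{29}{10}$ ($n = -3 - \frac{4}{-40} = -3 - - \frac{1}{10} = -3 + \frac{1}{10} = - \frac{29}{10} \approx -2.9$)
$Q{\left(y,E - 5 \right)} n = \left(- \frac{8}{3}\right) \left(- \frac{29}{10}\right) = \frac{116}{15}$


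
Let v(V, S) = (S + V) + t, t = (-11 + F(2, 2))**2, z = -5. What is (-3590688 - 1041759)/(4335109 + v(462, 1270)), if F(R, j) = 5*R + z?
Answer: -4632447/4336877 ≈ -1.0682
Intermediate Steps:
F(R, j) = -5 + 5*R (F(R, j) = 5*R - 5 = -5 + 5*R)
t = 36 (t = (-11 + (-5 + 5*2))**2 = (-11 + (-5 + 10))**2 = (-11 + 5)**2 = (-6)**2 = 36)
v(V, S) = 36 + S + V (v(V, S) = (S + V) + 36 = 36 + S + V)
(-3590688 - 1041759)/(4335109 + v(462, 1270)) = (-3590688 - 1041759)/(4335109 + (36 + 1270 + 462)) = -4632447/(4335109 + 1768) = -4632447/4336877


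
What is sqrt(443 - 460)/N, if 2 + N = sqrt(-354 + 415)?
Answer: I*sqrt(1037)/57 + 2*I*sqrt(17)/57 ≈ 0.70963*I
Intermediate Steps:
N = -2 + sqrt(61) (N = -2 + sqrt(-354 + 415) = -2 + sqrt(61) ≈ 5.8102)
sqrt(443 - 460)/N = sqrt(443 - 460)/(-2 + sqrt(61)) = sqrt(-17)/(-2 + sqrt(61)) = (I*sqrt(17))/(-2 + sqrt(61)) = I*sqrt(17)/(-2 + sqrt(61))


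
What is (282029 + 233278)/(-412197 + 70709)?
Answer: -515307/341488 ≈ -1.5090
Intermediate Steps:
(282029 + 233278)/(-412197 + 70709) = 515307/(-341488) = 515307*(-1/341488) = -515307/341488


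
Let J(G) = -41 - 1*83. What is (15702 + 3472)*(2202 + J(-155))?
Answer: 39843572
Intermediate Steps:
J(G) = -124 (J(G) = -41 - 83 = -124)
(15702 + 3472)*(2202 + J(-155)) = (15702 + 3472)*(2202 - 124) = 19174*2078 = 39843572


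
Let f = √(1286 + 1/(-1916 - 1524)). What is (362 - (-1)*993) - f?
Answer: 1355 - √951125385/860 ≈ 1319.1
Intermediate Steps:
f = √951125385/860 (f = √(1286 + 1/(-3440)) = √(1286 - 1/3440) = √(4423839/3440) = √951125385/860 ≈ 35.861)
(362 - (-1)*993) - f = (362 - (-1)*993) - √951125385/860 = (362 - 1*(-993)) - √951125385/860 = (362 + 993) - √951125385/860 = 1355 - √951125385/860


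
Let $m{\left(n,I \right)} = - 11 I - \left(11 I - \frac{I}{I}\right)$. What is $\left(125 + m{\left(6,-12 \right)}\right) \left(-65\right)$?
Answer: $-25350$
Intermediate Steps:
$m{\left(n,I \right)} = 1 - 22 I$ ($m{\left(n,I \right)} = - 11 I - \left(-1 + 11 I\right) = 1 - 22 I$)
$\left(125 + m{\left(6,-12 \right)}\right) \left(-65\right) = \left(125 + \left(1 - -264\right)\right) \left(-65\right) = \left(125 + \left(1 + 264\right)\right) \left(-65\right) = \left(125 + 265\right) \left(-65\right) = 390 \left(-65\right) = -25350$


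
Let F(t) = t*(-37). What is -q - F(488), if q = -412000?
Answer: 430056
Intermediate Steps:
F(t) = -37*t
-q - F(488) = -1*(-412000) - (-37)*488 = 412000 - 1*(-18056) = 412000 + 18056 = 430056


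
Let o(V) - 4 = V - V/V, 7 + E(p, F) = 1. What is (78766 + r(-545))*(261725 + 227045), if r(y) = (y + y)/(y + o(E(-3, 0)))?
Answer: 5274421911165/137 ≈ 3.8499e+10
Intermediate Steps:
E(p, F) = -6 (E(p, F) = -7 + 1 = -6)
o(V) = 3 + V (o(V) = 4 + (V - V/V) = 4 + (V - 1*1) = 4 + (V - 1) = 4 + (-1 + V) = 3 + V)
r(y) = 2*y/(-3 + y) (r(y) = (y + y)/(y + (3 - 6)) = (2*y)/(y - 3) = (2*y)/(-3 + y) = 2*y/(-3 + y))
(78766 + r(-545))*(261725 + 227045) = (78766 + 2*(-545)/(-3 - 545))*(261725 + 227045) = (78766 + 2*(-545)/(-548))*488770 = (78766 + 2*(-545)*(-1/548))*488770 = (78766 + 545/274)*488770 = (21582429/274)*488770 = 5274421911165/137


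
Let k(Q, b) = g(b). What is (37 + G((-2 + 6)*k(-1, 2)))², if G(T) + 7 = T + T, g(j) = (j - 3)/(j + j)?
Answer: 784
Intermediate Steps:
g(j) = (-3 + j)/(2*j) (g(j) = (-3 + j)/((2*j)) = (-3 + j)*(1/(2*j)) = (-3 + j)/(2*j))
k(Q, b) = (-3 + b)/(2*b)
G(T) = -7 + 2*T (G(T) = -7 + (T + T) = -7 + 2*T)
(37 + G((-2 + 6)*k(-1, 2)))² = (37 + (-7 + 2*((-2 + 6)*((½)*(-3 + 2)/2))))² = (37 + (-7 + 2*(4*((½)*(½)*(-1)))))² = (37 + (-7 + 2*(4*(-¼))))² = (37 + (-7 + 2*(-1)))² = (37 + (-7 - 2))² = (37 - 9)² = 28² = 784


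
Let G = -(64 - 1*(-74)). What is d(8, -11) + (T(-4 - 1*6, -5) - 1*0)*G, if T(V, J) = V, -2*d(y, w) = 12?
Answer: 1374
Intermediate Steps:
d(y, w) = -6 (d(y, w) = -1/2*12 = -6)
G = -138 (G = -(64 + 74) = -1*138 = -138)
d(8, -11) + (T(-4 - 1*6, -5) - 1*0)*G = -6 + ((-4 - 1*6) - 1*0)*(-138) = -6 + ((-4 - 6) + 0)*(-138) = -6 + (-10 + 0)*(-138) = -6 - 10*(-138) = -6 + 1380 = 1374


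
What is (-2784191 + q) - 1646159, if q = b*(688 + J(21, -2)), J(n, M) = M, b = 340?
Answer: -4197110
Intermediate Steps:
q = 233240 (q = 340*(688 - 2) = 340*686 = 233240)
(-2784191 + q) - 1646159 = (-2784191 + 233240) - 1646159 = -2550951 - 1646159 = -4197110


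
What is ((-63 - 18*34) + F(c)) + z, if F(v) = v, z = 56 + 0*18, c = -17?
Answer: -636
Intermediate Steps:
z = 56 (z = 56 + 0 = 56)
((-63 - 18*34) + F(c)) + z = ((-63 - 18*34) - 17) + 56 = ((-63 - 612) - 17) + 56 = (-675 - 17) + 56 = -692 + 56 = -636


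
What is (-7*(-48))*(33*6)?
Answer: 66528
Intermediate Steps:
(-7*(-48))*(33*6) = 336*198 = 66528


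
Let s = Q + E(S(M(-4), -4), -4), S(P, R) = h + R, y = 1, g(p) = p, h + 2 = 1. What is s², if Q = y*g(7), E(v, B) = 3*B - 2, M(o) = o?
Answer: 49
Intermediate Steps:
h = -1 (h = -2 + 1 = -1)
S(P, R) = -1 + R
E(v, B) = -2 + 3*B
Q = 7 (Q = 1*7 = 7)
s = -7 (s = 7 + (-2 + 3*(-4)) = 7 + (-2 - 12) = 7 - 14 = -7)
s² = (-7)² = 49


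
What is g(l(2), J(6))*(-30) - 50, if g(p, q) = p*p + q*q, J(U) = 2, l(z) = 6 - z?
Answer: -650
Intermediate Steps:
g(p, q) = p² + q²
g(l(2), J(6))*(-30) - 50 = ((6 - 1*2)² + 2²)*(-30) - 50 = ((6 - 2)² + 4)*(-30) - 50 = (4² + 4)*(-30) - 50 = (16 + 4)*(-30) - 50 = 20*(-30) - 50 = -600 - 50 = -650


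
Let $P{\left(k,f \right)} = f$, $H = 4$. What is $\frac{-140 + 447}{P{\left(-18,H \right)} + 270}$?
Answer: $\frac{307}{274} \approx 1.1204$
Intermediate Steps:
$\frac{-140 + 447}{P{\left(-18,H \right)} + 270} = \frac{-140 + 447}{4 + 270} = \frac{307}{274}$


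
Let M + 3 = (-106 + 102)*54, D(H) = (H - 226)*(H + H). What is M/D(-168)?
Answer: -73/44128 ≈ -0.0016543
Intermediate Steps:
D(H) = 2*H*(-226 + H) (D(H) = (-226 + H)*(2*H) = 2*H*(-226 + H))
M = -219 (M = -3 + (-106 + 102)*54 = -3 - 4*54 = -3 - 216 = -219)
M/D(-168) = -219*(-1/(336*(-226 - 168))) = -219/(2*(-168)*(-394)) = -219/132384 = -219*1/132384 = -73/44128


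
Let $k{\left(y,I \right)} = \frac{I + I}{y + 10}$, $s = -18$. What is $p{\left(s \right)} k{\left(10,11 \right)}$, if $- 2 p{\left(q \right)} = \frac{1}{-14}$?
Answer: $\frac{11}{280} \approx 0.039286$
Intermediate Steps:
$p{\left(q \right)} = \frac{1}{28}$ ($p{\left(q \right)} = - \frac{1}{2 \left(-14\right)} = \left(- \frac{1}{2}\right) \left(- \frac{1}{14}\right) = \frac{1}{28}$)
$k{\left(y,I \right)} = \frac{2 I}{10 + y}$
$p{\left(s \right)} k{\left(10,11 \right)} = \frac{2 \cdot 11 \frac{1}{10 + 10}}{28} = \frac{2 \cdot 11 \cdot \frac{1}{20}}{28} = \frac{1}{28} \cdot \frac{11}{10} = \frac{11}{280}$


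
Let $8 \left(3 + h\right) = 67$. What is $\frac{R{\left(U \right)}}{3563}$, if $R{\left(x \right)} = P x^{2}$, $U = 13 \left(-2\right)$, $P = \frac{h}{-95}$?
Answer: $- \frac{7267}{676970} \approx -0.010735$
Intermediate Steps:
$h = \frac{43}{8}$ ($h = -3 + \frac{1}{8} \cdot 67 = -3 + \frac{67}{8} = \frac{43}{8} \approx 5.375$)
$P = - \frac{43}{760}$ ($P = \frac{43}{8 \left(-95\right)} = \frac{43}{8} \left(- \frac{1}{95}\right) = - \frac{43}{760} \approx -0.056579$)
$U = -26$
$R{\left(x \right)} = - \frac{43 x^{2}}{760}$
$\frac{R{\left(U \right)}}{3563} = \frac{\left(- \frac{43}{760}\right) \left(-26\right)^{2}}{3563} = \left(- \frac{43}{760}\right) 676 \cdot \frac{1}{3563} = \left(- \frac{7267}{190}\right) \frac{1}{3563} = - \frac{7267}{676970}$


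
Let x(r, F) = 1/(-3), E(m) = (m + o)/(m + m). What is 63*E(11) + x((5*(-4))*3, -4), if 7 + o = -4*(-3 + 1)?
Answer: 1123/33 ≈ 34.030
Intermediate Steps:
o = 1 (o = -7 - 4*(-3 + 1) = -7 - 4*(-2) = -7 + 8 = 1)
E(m) = (1 + m)/(2*m) (E(m) = (m + 1)/(m + m) = (1 + m)/((2*m)) = (1 + m)*(1/(2*m)) = (1 + m)/(2*m))
x(r, F) = -⅓
63*E(11) + x((5*(-4))*3, -4) = 63*((½)*(1 + 11)/11) - ⅓ = 63*((½)*(1/11)*12) - ⅓ = 63*(6/11) - ⅓ = 378/11 - ⅓ = 1123/33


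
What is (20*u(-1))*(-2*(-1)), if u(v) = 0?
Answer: 0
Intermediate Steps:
(20*u(-1))*(-2*(-1)) = (20*0)*(-2*(-1)) = 0*2 = 0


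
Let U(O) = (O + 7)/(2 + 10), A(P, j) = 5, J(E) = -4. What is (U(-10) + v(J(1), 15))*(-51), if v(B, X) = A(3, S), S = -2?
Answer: -969/4 ≈ -242.25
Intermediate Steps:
U(O) = 7/12 + O/12 (U(O) = (7 + O)/12 = (7 + O)*(1/12) = 7/12 + O/12)
v(B, X) = 5
(U(-10) + v(J(1), 15))*(-51) = ((7/12 + (1/12)*(-10)) + 5)*(-51) = ((7/12 - 5/6) + 5)*(-51) = (-1/4 + 5)*(-51) = (19/4)*(-51) = -969/4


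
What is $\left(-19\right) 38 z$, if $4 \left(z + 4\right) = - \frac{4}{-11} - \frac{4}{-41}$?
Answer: $\frac{1264944}{451} \approx 2804.8$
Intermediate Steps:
$z = - \frac{1752}{451}$ ($z = -4 + \frac{- \frac{4}{-11} - \frac{4}{-41}}{4} = -4 + \frac{\left(-4\right) \left(- \frac{1}{11}\right) - - \frac{4}{41}}{4} = -4 + \frac{\frac{4}{11} + \frac{4}{41}}{4} = -4 + \frac{1}{4} \cdot \frac{208}{451} = -4 + \frac{52}{451} = - \frac{1752}{451} \approx -3.8847$)
$\left(-19\right) 38 z = \left(-19\right) 38 \left(- \frac{1752}{451}\right) = \left(-722\right) \left(- \frac{1752}{451}\right) = \frac{1264944}{451}$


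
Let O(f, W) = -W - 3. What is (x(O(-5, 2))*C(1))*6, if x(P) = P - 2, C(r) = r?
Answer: -42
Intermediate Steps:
O(f, W) = -3 - W
x(P) = -2 + P
(x(O(-5, 2))*C(1))*6 = ((-2 + (-3 - 1*2))*1)*6 = ((-2 + (-3 - 2))*1)*6 = ((-2 - 5)*1)*6 = -7*1*6 = -7*6 = -42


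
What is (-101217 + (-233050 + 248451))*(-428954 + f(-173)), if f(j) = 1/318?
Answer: 5852967474868/159 ≈ 3.6811e+10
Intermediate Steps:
f(j) = 1/318
(-101217 + (-233050 + 248451))*(-428954 + f(-173)) = (-101217 + (-233050 + 248451))*(-428954 + 1/318) = (-101217 + 15401)*(-136407371/318) = -85816*(-136407371/318) = 5852967474868/159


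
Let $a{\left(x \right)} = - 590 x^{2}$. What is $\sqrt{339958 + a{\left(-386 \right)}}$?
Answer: $i \sqrt{87567682} \approx 9357.8 i$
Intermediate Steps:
$\sqrt{339958 + a{\left(-386 \right)}} = \sqrt{339958 - 590 \left(-386\right)^{2}} = \sqrt{339958 - 87907640} = \sqrt{-87567682} = i \sqrt{87567682}$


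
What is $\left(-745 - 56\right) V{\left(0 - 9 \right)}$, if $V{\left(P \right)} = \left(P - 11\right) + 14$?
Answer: $4806$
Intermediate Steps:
$V{\left(P \right)} = 3 + P$ ($V{\left(P \right)} = \left(-11 + P\right) + 14 = 3 + P$)
$\left(-745 - 56\right) V{\left(0 - 9 \right)} = \left(-745 - 56\right) \left(3 + \left(0 - 9\right)\right) = - 801 \left(3 - 9\right) = \left(-801\right) \left(-6\right) = 4806$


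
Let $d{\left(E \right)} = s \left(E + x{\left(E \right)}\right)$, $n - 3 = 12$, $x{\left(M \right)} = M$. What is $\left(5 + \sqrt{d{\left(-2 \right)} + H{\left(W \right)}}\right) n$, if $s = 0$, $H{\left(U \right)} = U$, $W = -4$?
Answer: $75 + 30 i \approx 75.0 + 30.0 i$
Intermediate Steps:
$n = 15$ ($n = 3 + 12 = 15$)
$d{\left(E \right)} = 0$ ($d{\left(E \right)} = 0 \left(E + E\right) = 0 \cdot 2 E = 0$)
$\left(5 + \sqrt{d{\left(-2 \right)} + H{\left(W \right)}}\right) n = \left(5 + \sqrt{0 - 4}\right) 15 = \left(5 + \sqrt{-4}\right) 15 = \left(5 + 2 i\right) 15 = 75 + 30 i$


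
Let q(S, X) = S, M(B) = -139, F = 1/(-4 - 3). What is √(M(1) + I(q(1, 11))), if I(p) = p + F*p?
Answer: I*√6769/7 ≈ 11.753*I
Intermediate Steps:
F = -⅐ (F = 1/(-7) = -⅐ ≈ -0.14286)
I(p) = 6*p/7 (I(p) = p - p/7 = 6*p/7)
√(M(1) + I(q(1, 11))) = √(-139 + (6/7)*1) = √(-139 + 6/7) = √(-967/7) = I*√6769/7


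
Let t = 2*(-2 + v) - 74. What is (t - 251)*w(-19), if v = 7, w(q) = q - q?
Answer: 0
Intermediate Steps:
w(q) = 0
t = -64 (t = 2*(-2 + 7) - 74 = 2*5 - 74 = 10 - 74 = -64)
(t - 251)*w(-19) = (-64 - 251)*0 = -315*0 = 0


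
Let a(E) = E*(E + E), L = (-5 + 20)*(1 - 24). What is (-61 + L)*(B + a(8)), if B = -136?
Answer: 3248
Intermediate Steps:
L = -345 (L = 15*(-23) = -345)
a(E) = 2*E**2 (a(E) = E*(2*E) = 2*E**2)
(-61 + L)*(B + a(8)) = (-61 - 345)*(-136 + 2*8**2) = -406*(-136 + 2*64) = -406*(-136 + 128) = -406*(-8) = 3248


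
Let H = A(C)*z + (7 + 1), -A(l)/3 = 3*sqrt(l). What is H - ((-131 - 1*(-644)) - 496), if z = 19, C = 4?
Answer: -351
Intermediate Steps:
A(l) = -9*sqrt(l)
H = -334 (H = -9*sqrt(4)*19 + (7 + 1) = -9*2*19 + 8 = -18*19 + 8 = -342 + 8 = -334)
H - ((-131 - 1*(-644)) - 496) = -334 - ((-131 - 1*(-644)) - 496) = -334 - ((-131 + 644) - 496) = -334 - (513 - 496) = -334 - 1*17 = -334 - 17 = -351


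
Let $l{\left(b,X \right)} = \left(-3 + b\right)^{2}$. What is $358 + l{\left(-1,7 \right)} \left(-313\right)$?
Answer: $-4650$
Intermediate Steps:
$358 + l{\left(-1,7 \right)} \left(-313\right) = 358 + \left(-3 - 1\right)^{2} \left(-313\right) = 358 + \left(-4\right)^{2} \left(-313\right) = 358 + 16 \left(-313\right) = 358 - 5008 = -4650$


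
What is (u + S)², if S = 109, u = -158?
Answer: 2401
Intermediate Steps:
(u + S)² = (-158 + 109)² = (-49)² = 2401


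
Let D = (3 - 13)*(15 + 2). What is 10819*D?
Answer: -1839230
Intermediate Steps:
D = -170 (D = -10*17 = -170)
10819*D = 10819*(-170) = -1839230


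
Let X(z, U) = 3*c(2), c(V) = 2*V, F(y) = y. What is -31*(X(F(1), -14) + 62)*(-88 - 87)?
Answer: 401450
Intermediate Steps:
X(z, U) = 12 (X(z, U) = 3*(2*2) = 3*4 = 12)
-31*(X(F(1), -14) + 62)*(-88 - 87) = -31*(12 + 62)*(-88 - 87) = -2294*(-175) = -31*(-12950) = 401450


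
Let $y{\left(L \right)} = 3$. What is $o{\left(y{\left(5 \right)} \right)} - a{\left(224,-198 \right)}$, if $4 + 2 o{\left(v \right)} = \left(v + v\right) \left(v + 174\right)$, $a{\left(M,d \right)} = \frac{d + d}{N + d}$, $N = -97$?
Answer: $\frac{155659}{295} \approx 527.66$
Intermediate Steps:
$a{\left(M,d \right)} = \frac{2 d}{-97 + d}$ ($a{\left(M,d \right)} = \frac{d + d}{-97 + d} = \frac{2 d}{-97 + d}$)
$o{\left(v \right)} = -2 + v \left(174 + v\right)$ ($o{\left(v \right)} = -2 + \frac{\left(v + v\right) \left(v + 174\right)}{2} = -2 + \frac{2 v \left(174 + v\right)}{2} = -2 + v \left(174 + v\right)$)
$o{\left(y{\left(5 \right)} \right)} - a{\left(224,-198 \right)} = \left(-2 + 3^{2} + 174 \cdot 3\right) - 2 \left(-198\right) \frac{1}{-97 - 198} = \left(-2 + 9 + 522\right) - 2 \left(-198\right) \frac{1}{-295} = 529 - 2 \left(-198\right) \left(- \frac{1}{295}\right) = 529 - \frac{396}{295} = \frac{155659}{295}$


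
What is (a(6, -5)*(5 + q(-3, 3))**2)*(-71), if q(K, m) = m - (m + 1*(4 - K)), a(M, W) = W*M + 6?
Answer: 6816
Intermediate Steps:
a(M, W) = 6 + M*W (a(M, W) = M*W + 6 = 6 + M*W)
q(K, m) = -4 + K (q(K, m) = m - (m + (4 - K)) = m - (4 + m - K) = m + (-4 + K - m) = -4 + K)
(a(6, -5)*(5 + q(-3, 3))**2)*(-71) = ((6 + 6*(-5))*(5 + (-4 - 3))**2)*(-71) = ((6 - 30)*(5 - 7)**2)*(-71) = -24*(-2)**2*(-71) = -24*4*(-71) = -96*(-71) = 6816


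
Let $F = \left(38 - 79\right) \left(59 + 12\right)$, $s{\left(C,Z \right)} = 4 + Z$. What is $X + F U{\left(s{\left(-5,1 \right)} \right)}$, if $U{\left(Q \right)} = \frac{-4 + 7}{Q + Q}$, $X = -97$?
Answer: $- \frac{9703}{10} \approx -970.3$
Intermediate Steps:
$U{\left(Q \right)} = \frac{3}{2 Q}$
$F = -2911$ ($F = \left(-41\right) 71 = -2911$)
$X + F U{\left(s{\left(-5,1 \right)} \right)} = -97 - 2911 \frac{3}{2 \left(4 + 1\right)} = -97 - 2911 \frac{3}{2 \cdot 5} = -97 - 2911 \cdot \frac{3}{2} \cdot \frac{1}{5} = -97 - \frac{8733}{10} = - \frac{9703}{10}$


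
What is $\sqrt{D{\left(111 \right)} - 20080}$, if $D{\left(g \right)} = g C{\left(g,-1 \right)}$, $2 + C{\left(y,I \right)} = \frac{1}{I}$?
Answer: $i \sqrt{20413} \approx 142.87 i$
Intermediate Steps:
$C{\left(y,I \right)} = -2 + \frac{1}{I}$
$D{\left(g \right)} = - 3 g$ ($D{\left(g \right)} = g \left(-2 + \frac{1}{-1}\right) = g \left(-2 - 1\right) = g \left(-3\right) = - 3 g$)
$\sqrt{D{\left(111 \right)} - 20080} = \sqrt{\left(-3\right) 111 - 20080} = \sqrt{-333 - 20080} = \sqrt{-20413} = i \sqrt{20413}$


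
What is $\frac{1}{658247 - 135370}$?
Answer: $\frac{1}{522877} \approx 1.9125 \cdot 10^{-6}$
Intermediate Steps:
$\frac{1}{658247 - 135370} = \frac{1}{522877}$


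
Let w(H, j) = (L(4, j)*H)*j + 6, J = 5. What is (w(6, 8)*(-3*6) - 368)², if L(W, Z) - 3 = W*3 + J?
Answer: 315275536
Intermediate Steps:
L(W, Z) = 8 + 3*W (L(W, Z) = 3 + (W*3 + 5) = 3 + (3*W + 5) = 3 + (5 + 3*W) = 8 + 3*W)
w(H, j) = 6 + 20*H*j (w(H, j) = ((8 + 3*4)*H)*j + 6 = ((8 + 12)*H)*j + 6 = (20*H)*j + 6 = 20*H*j + 6 = 6 + 20*H*j)
(w(6, 8)*(-3*6) - 368)² = ((6 + 20*6*8)*(-3*6) - 368)² = ((6 + 960)*(-18) - 368)² = (966*(-18) - 368)² = (-17388 - 368)² = (-17756)² = 315275536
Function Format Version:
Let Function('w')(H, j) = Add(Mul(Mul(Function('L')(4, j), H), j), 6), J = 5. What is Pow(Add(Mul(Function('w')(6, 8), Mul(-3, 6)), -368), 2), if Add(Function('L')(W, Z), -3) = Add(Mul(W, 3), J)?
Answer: 315275536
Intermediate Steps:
Function('L')(W, Z) = Add(8, Mul(3, W)) (Function('L')(W, Z) = Add(3, Add(Mul(W, 3), 5)) = Add(3, Add(Mul(3, W), 5)) = Add(3, Add(5, Mul(3, W))) = Add(8, Mul(3, W)))
Function('w')(H, j) = Add(6, Mul(20, H, j)) (Function('w')(H, j) = Add(Mul(Mul(Add(8, Mul(3, 4)), H), j), 6) = Add(Mul(Mul(Add(8, 12), H), j), 6) = Add(Mul(Mul(20, H), j), 6) = Add(Mul(20, H, j), 6) = Add(6, Mul(20, H, j)))
Pow(Add(Mul(Function('w')(6, 8), Mul(-3, 6)), -368), 2) = Pow(Add(Mul(Add(6, Mul(20, 6, 8)), Mul(-3, 6)), -368), 2) = Pow(Add(Mul(Add(6, 960), -18), -368), 2) = Pow(Add(Mul(966, -18), -368), 2) = Pow(Add(-17388, -368), 2) = Pow(-17756, 2) = 315275536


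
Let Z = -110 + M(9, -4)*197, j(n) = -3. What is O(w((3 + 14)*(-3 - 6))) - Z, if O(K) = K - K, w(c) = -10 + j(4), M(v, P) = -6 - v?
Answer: 3065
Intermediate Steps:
w(c) = -13 (w(c) = -10 - 3 = -13)
Z = -3065 (Z = -110 + (-6 - 1*9)*197 = -110 + (-6 - 9)*197 = -110 - 15*197 = -110 - 2955 = -3065)
O(K) = 0
O(w((3 + 14)*(-3 - 6))) - Z = 0 - 1*(-3065) = 0 + 3065 = 3065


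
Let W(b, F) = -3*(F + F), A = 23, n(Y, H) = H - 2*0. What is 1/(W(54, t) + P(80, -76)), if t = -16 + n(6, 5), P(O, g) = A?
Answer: 1/89 ≈ 0.011236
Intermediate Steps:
n(Y, H) = H (n(Y, H) = H + 0 = H)
P(O, g) = 23
t = -11 (t = -16 + 5 = -11)
W(b, F) = -6*F
1/(W(54, t) + P(80, -76)) = 1/(-6*(-11) + 23) = 1/(66 + 23) = 1/89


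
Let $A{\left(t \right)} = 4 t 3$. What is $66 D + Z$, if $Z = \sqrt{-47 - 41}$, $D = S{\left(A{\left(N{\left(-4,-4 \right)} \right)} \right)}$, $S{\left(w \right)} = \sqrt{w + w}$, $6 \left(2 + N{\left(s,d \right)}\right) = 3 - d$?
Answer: $2 i \left(\sqrt{22} + 66 \sqrt{5}\right) \approx 304.54 i$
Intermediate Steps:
$N{\left(s,d \right)} = - \frac{3}{2} - \frac{d}{6}$ ($N{\left(s,d \right)} = -2 + \frac{3 - d}{6} = -2 - \left(- \frac{1}{2} + \frac{d}{6}\right) = - \frac{3}{2} - \frac{d}{6}$)
$A{\left(t \right)} = 12 t$
$S{\left(w \right)} = \sqrt{2} \sqrt{w}$ ($S{\left(w \right)} = \sqrt{2 w} = \sqrt{2} \sqrt{w}$)
$D = 2 i \sqrt{5}$ ($D = \sqrt{2} \sqrt{12 \left(- \frac{3}{2} - - \frac{2}{3}\right)} = \sqrt{2} \sqrt{12 \left(- \frac{3}{2} + \frac{2}{3}\right)} = \sqrt{2} \sqrt{12 \left(- \frac{5}{6}\right)} = \sqrt{2} \sqrt{-10} = \sqrt{2} i \sqrt{10} = 2 i \sqrt{5} \approx 4.4721 i$)
$Z = 2 i \sqrt{22}$ ($Z = \sqrt{-88} = 2 i \sqrt{22} \approx 9.3808 i$)
$66 D + Z = 66 \cdot 2 i \sqrt{5} + 2 i \sqrt{22} = 132 i \sqrt{5} + 2 i \sqrt{22} = 2 i \sqrt{22} + 132 i \sqrt{5}$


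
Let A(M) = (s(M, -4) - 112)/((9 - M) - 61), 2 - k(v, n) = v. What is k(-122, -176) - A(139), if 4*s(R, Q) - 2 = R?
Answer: 94429/764 ≈ 123.60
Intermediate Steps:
k(v, n) = 2 - v
s(R, Q) = ½ + R/4
A(M) = (-223/2 + M/4)/(-52 - M) (A(M) = ((½ + M/4) - 112)/((9 - M) - 61) = (-223/2 + M/4)/(-52 - M))
k(-122, -176) - A(139) = (2 - 1*(-122)) - (446 - 1*139)/(4*(52 + 139)) = (2 + 122) - (446 - 139)/(4*191) = 124 - 307/(4*191) = 124 - 1*307/764 = 124 - 307/764 = 94429/764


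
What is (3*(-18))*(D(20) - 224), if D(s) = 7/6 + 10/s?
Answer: 12006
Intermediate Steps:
D(s) = 7/6 + 10/s (D(s) = 7*(⅙) + 10/s = 7/6 + 10/s)
(3*(-18))*(D(20) - 224) = (3*(-18))*((7/6 + 10/20) - 224) = -54*((7/6 + 10*(1/20)) - 224) = -54*((7/6 + ½) - 224) = -54*(5/3 - 224) = -54*(-667/3) = 12006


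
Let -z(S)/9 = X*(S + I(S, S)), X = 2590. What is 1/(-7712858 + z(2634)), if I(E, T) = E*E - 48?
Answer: -1/161791746878 ≈ -6.1808e-12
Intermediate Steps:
I(E, T) = -48 + E**2 (I(E, T) = E**2 - 48 = -48 + E**2)
z(S) = 1118880 - 23310*S - 23310*S**2 (z(S) = -23310*(S + (-48 + S**2)) = -23310*(-48 + S + S**2) = -9*(-124320 + 2590*S + 2590*S**2) = 1118880 - 23310*S - 23310*S**2)
1/(-7712858 + z(2634)) = 1/(-7712858 + (1118880 - 23310*2634 - 23310*2634**2)) = 1/(-7712858 + (1118880 - 61398540 - 23310*6937956)) = 1/(-7712858 + (1118880 - 61398540 - 161723754360)) = 1/(-7712858 - 161784034020) = 1/(-161791746878) = -1/161791746878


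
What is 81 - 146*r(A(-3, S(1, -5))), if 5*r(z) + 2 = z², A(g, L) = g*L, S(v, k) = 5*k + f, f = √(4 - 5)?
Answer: -819239/5 + 13140*I ≈ -1.6385e+5 + 13140.0*I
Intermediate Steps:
f = I (f = √(-1) = I ≈ 1.0*I)
S(v, k) = I + 5*k (S(v, k) = 5*k + I = I + 5*k)
A(g, L) = L*g
r(z) = -⅖ + z²/5
81 - 146*r(A(-3, S(1, -5))) = 81 - 146*(-⅖ + ((I + 5*(-5))*(-3))²/5) = 81 - 146*(-⅖ + ((I - 25)*(-3))²/5) = 81 - 146*(-⅖ + ((-25 + I)*(-3))²/5) = 81 - 146*(-⅖ + (75 - 3*I)²/5) = 81 + (292/5 - 146*(75 - 3*I)²/5) = 697/5 - 146*(75 - 3*I)²/5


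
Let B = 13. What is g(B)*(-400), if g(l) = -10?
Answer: 4000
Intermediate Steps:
g(B)*(-400) = -10*(-400) = 4000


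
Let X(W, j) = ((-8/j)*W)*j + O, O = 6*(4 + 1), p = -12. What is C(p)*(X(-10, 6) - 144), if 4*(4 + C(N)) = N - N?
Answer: 136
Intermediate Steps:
O = 30 (O = 6*5 = 30)
C(N) = -4 (C(N) = -4 + (N - N)/4 = -4 + (¼)*0 = -4 + 0 = -4)
X(W, j) = 30 - 8*W (X(W, j) = ((-8/j)*W)*j + 30 = (-8*W/j)*j + 30 = -8*W + 30 = 30 - 8*W)
C(p)*(X(-10, 6) - 144) = -4*((30 - 8*(-10)) - 144) = -4*((30 + 80) - 144) = -4*(110 - 144) = -4*(-34) = 136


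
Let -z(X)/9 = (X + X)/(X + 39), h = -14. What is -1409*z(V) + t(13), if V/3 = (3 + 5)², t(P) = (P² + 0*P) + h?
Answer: 1635103/77 ≈ 21235.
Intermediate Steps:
t(P) = -14 + P² (t(P) = (P² + 0*P) - 14 = (P² + 0) - 14 = P² - 14 = -14 + P²)
V = 192 (V = 3*(3 + 5)² = 3*8² = 3*64 = 192)
z(X) = -18*X/(39 + X) (z(X) = -9*(X + X)/(X + 39) = -9*2*X/(39 + X) = -18*X/(39 + X))
-1409*z(V) + t(13) = -(-25362)*192/(39 + 192) + (-14 + 13²) = -(-25362)*192/231 + (-14 + 169) = -(-25362)*192/231 + 155 = -1409*(-1152/77) + 155 = 1623168/77 + 155 = 1635103/77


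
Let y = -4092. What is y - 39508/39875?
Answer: -163208008/39875 ≈ -4093.0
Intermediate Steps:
y - 39508/39875 = -4092 - 39508/39875 = -163208008/39875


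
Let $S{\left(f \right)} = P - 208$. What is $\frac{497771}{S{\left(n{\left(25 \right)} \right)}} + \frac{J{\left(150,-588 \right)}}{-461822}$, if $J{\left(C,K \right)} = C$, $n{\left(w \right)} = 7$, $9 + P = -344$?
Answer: $- \frac{6761225968}{7620063} \approx -887.29$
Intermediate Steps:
$P = -353$ ($P = -9 - 344 = -353$)
$S{\left(f \right)} = -561$ ($S{\left(f \right)} = -353 - 208 = -561$)
$\frac{497771}{S{\left(n{\left(25 \right)} \right)}} + \frac{J{\left(150,-588 \right)}}{-461822} = \frac{497771}{-561} + \frac{150}{-461822} = 497771 \left(- \frac{1}{561}\right) + 150 \left(- \frac{1}{461822}\right) = - \frac{497771}{561} - \frac{75}{230911} = - \frac{6761225968}{7620063}$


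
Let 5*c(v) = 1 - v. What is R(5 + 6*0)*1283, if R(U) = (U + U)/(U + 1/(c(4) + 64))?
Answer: 406711/159 ≈ 2557.9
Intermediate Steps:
c(v) = ⅕ - v/5 (c(v) = (1 - v)/5 = ⅕ - v/5)
R(U) = 2*U/(5/317 + U) (R(U) = (U + U)/(U + 1/((⅕ - ⅕*4) + 64)) = (2*U)/(U + 1/((⅕ - ⅘) + 64)) = (2*U)/(U + 1/(-⅗ + 64)) = (2*U)/(U + 1/(317/5)) = (2*U)/(U + 5/317) = (2*U)/(5/317 + U) = 2*U/(5/317 + U))
R(5 + 6*0)*1283 = (634*(5 + 6*0)/(5 + 317*(5 + 6*0)))*1283 = (634*(5 + 0)/(5 + 317*(5 + 0)))*1283 = (634*5/(5 + 317*5))*1283 = (634*5/(5 + 1585))*1283 = (634*5/1590)*1283 = (634*5*(1/1590))*1283 = (317/159)*1283 = 406711/159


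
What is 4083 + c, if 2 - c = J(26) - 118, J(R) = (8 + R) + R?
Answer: 4143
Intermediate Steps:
J(R) = 8 + 2*R
c = 60 (c = 2 - ((8 + 2*26) - 118) = 2 - ((8 + 52) - 118) = 2 - (60 - 118) = 2 - 1*(-58) = 2 + 58 = 60)
4083 + c = 4083 + 60 = 4143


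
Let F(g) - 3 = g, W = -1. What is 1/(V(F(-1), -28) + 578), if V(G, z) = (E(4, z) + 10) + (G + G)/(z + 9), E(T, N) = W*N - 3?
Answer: 19/11643 ≈ 0.0016319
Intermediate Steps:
F(g) = 3 + g
E(T, N) = -3 - N (E(T, N) = -N - 3 = -3 - N)
V(G, z) = 7 - z + 2*G/(9 + z) (V(G, z) = ((-3 - z) + 10) + (G + G)/(z + 9) = (7 - z) + (2*G)/(9 + z) = (7 - z) + 2*G/(9 + z) = 7 - z + 2*G/(9 + z))
1/(V(F(-1), -28) + 578) = 1/((63 - 1*(-28)² - 2*(-28) + 2*(3 - 1))/(9 - 28) + 578) = 1/((63 - 1*784 + 56 + 2*2)/(-19) + 578) = 1/(-(63 - 784 + 56 + 4)/19 + 578) = 1/(-1/19*(-661) + 578) = 1/(661/19 + 578) = 1/(11643/19) = 19/11643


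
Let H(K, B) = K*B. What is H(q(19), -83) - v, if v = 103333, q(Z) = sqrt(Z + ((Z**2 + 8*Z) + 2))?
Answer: -103333 - 83*sqrt(534) ≈ -1.0525e+5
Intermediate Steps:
q(Z) = sqrt(2 + Z**2 + 9*Z) (q(Z) = sqrt(Z + (2 + Z**2 + 8*Z)) = sqrt(2 + Z**2 + 9*Z))
H(K, B) = B*K
H(q(19), -83) - v = -83*sqrt(2 + 19**2 + 9*19) - 1*103333 = -83*sqrt(2 + 361 + 171) - 103333 = -83*sqrt(534) - 103333 = -103333 - 83*sqrt(534)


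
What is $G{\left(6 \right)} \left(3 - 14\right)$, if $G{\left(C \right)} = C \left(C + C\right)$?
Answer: $-792$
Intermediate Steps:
$G{\left(C \right)} = 2 C^{2}$ ($G{\left(C \right)} = C 2 C = 2 C^{2}$)
$G{\left(6 \right)} \left(3 - 14\right) = 2 \cdot 6^{2} \left(3 - 14\right) = 2 \cdot 36 \left(-11\right) = 72 \left(-11\right) = -792$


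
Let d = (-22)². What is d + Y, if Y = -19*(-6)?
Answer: 598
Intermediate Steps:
Y = 114
d = 484
d + Y = 484 + 114 = 598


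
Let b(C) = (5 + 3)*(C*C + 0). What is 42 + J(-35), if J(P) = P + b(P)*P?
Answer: -342993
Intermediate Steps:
b(C) = 8*C² (b(C) = 8*(C² + 0) = 8*C²)
J(P) = P + 8*P³ (J(P) = P + (8*P²)*P = P + 8*P³)
42 + J(-35) = 42 + (-35 + 8*(-35)³) = 42 + (-35 + 8*(-42875)) = 42 + (-35 - 343000) = 42 - 343035 = -342993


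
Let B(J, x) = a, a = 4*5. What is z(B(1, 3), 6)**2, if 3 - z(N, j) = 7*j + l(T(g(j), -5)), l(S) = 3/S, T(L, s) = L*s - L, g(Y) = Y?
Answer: 218089/144 ≈ 1514.5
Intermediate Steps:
T(L, s) = -L + L*s
a = 20
B(J, x) = 20
z(N, j) = 3 + 1/(2*j) - 7*j (z(N, j) = 3 - (7*j + 3/((j*(-1 - 5)))) = 3 - (7*j + 3/((j*(-6)))) = 3 - (7*j + 3/((-6*j))) = 3 - (7*j + 3*(-1/(6*j))) = 3 - (7*j - 1/(2*j)) = 3 + (1/(2*j) - 7*j) = 3 + 1/(2*j) - 7*j)
z(B(1, 3), 6)**2 = (3 + (1/2)/6 - 7*6)**2 = (3 + (1/2)*(1/6) - 42)**2 = (3 + 1/12 - 42)**2 = (-467/12)**2 = 218089/144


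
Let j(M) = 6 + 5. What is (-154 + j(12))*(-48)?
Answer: 6864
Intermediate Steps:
j(M) = 11
(-154 + j(12))*(-48) = (-154 + 11)*(-48) = -143*(-48) = 6864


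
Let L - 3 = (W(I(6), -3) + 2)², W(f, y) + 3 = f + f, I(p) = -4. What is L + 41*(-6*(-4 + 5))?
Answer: -162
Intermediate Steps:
W(f, y) = -3 + 2*f (W(f, y) = -3 + (f + f) = -3 + 2*f)
L = 84 (L = 3 + ((-3 + 2*(-4)) + 2)² = 3 + ((-3 - 8) + 2)² = 3 + (-11 + 2)² = 3 + (-9)² = 3 + 81 = 84)
L + 41*(-6*(-4 + 5)) = 84 + 41*(-6*(-4 + 5)) = 84 + 41*(-6*1) = 84 + 41*(-6) = 84 - 246 = -162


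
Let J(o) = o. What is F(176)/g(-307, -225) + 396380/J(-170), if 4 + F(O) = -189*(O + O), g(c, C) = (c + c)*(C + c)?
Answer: -3237201117/1388254 ≈ -2331.9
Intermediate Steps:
g(c, C) = 2*c*(C + c) (g(c, C) = (2*c)*(C + c) = 2*c*(C + c))
F(O) = -4 - 378*O (F(O) = -4 - 189*(O + O) = -4 - 378*O)
F(176)/g(-307, -225) + 396380/J(-170) = (-4 - 378*176)/((2*(-307)*(-225 - 307))) + 396380/(-170) = (-4 - 66528)/((2*(-307)*(-532))) + 396380*(-1/170) = -66532/326648 - 39638/17 = -66532*1/326648 - 39638/17 = -16633/81662 - 39638/17 = -3237201117/1388254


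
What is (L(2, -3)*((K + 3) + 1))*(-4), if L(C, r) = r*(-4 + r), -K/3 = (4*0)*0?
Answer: -336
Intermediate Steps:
K = 0 (K = -3*4*0*0 = -0*0 = -3*0 = 0)
(L(2, -3)*((K + 3) + 1))*(-4) = ((-3*(-4 - 3))*((0 + 3) + 1))*(-4) = ((-3*(-7))*(3 + 1))*(-4) = (21*4)*(-4) = 84*(-4) = -336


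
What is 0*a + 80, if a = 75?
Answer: 80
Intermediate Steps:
0*a + 80 = 0*75 + 80 = 0 + 80 = 80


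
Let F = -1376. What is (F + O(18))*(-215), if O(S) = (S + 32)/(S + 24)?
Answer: 6207265/21 ≈ 2.9558e+5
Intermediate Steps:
O(S) = (32 + S)/(24 + S)
(F + O(18))*(-215) = (-1376 + (32 + 18)/(24 + 18))*(-215) = (-1376 + 50/42)*(-215) = (-1376 + (1/42)*50)*(-215) = (-1376 + 25/21)*(-215) = -28871/21*(-215) = 6207265/21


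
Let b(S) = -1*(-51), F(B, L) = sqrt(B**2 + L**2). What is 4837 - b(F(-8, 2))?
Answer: 4786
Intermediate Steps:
b(S) = 51
4837 - b(F(-8, 2)) = 4837 - 1*51 = 4837 - 51 = 4786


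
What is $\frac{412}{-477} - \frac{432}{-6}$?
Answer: $\frac{33932}{477} \approx 71.136$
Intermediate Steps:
$\frac{412}{-477} - \frac{432}{-6} = 412 \left(- \frac{1}{477}\right) - -72 = - \frac{412}{477} + 72 = \frac{33932}{477}$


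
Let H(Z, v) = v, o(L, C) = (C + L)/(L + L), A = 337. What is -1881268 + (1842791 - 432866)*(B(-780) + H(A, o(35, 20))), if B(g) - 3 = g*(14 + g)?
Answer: 11793676234273/14 ≈ 8.4240e+11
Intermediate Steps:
B(g) = 3 + g*(14 + g)
o(L, C) = (C + L)/(2*L) (o(L, C) = (C + L)/((2*L)) = (C + L)*(1/(2*L)) = (C + L)/(2*L))
-1881268 + (1842791 - 432866)*(B(-780) + H(A, o(35, 20))) = -1881268 + (1842791 - 432866)*((3 + (-780)**2 + 14*(-780)) + (1/2)*(20 + 35)/35) = -1881268 + 1409925*((3 + 608400 - 10920) + (1/2)*(1/35)*55) = -1881268 + 1409925*(597483 + 11/14) = -1881268 + 1409925*(8364773/14) = -1881268 + 11793702572025/14 = 11793676234273/14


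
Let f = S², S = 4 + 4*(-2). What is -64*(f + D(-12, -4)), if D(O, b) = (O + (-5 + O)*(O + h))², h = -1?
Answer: -2796608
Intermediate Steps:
S = -4 (S = 4 - 8 = -4)
D(O, b) = (O + (-1 + O)*(-5 + O))² (D(O, b) = (O + (-5 + O)*(O - 1))² = (O + (-5 + O)*(-1 + O))² = (O + (-1 + O)*(-5 + O))²)
f = 16 (f = (-4)² = 16)
-64*(f + D(-12, -4)) = -64*(16 + (5 + (-12)² - 5*(-12))²) = -64*(16 + (5 + 144 + 60)²) = -64*(16 + 209²) = -64*(16 + 43681) = -64*43697 = -2796608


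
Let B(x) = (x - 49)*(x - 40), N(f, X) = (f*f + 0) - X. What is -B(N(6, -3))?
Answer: -10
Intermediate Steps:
N(f, X) = f² - X (N(f, X) = (f² + 0) - X = f² - X)
B(x) = (-49 + x)*(-40 + x)
-B(N(6, -3)) = -(1960 + (6² - 1*(-3))² - 89*(6² - 1*(-3))) = -(1960 + (36 + 3)² - 89*(36 + 3)) = -(1960 + 39² - 89*39) = -(1960 + 1521 - 3471) = -1*10 = -10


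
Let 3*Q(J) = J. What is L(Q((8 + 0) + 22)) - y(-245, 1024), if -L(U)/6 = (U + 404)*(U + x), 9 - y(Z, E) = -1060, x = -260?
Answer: 619931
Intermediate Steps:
y(Z, E) = 1069 (y(Z, E) = 9 - 1*(-1060) = 9 + 1060 = 1069)
Q(J) = J/3
L(U) = -6*(-260 + U)*(404 + U) (L(U) = -6*(U + 404)*(U - 260) = -6*(404 + U)*(-260 + U) = -6*(-260 + U)*(404 + U))
L(Q((8 + 0) + 22)) - y(-245, 1024) = (630240 - 288*((8 + 0) + 22) - 6*((8 + 0) + 22)**2/9) - 1*1069 = (630240 - 288*(8 + 22) - 6*(8 + 22)**2/9) - 1069 = (630240 - 288*30 - 6*((1/3)*30)**2) - 1069 = (630240 - 864*10 - 6*10**2) - 1069 = (630240 - 8640 - 6*100) - 1069 = (630240 - 8640 - 600) - 1069 = 621000 - 1069 = 619931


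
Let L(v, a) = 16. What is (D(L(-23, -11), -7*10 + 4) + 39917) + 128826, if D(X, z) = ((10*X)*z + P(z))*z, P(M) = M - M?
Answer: 865703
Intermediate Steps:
P(M) = 0
D(X, z) = 10*X*z² (D(X, z) = ((10*X)*z + 0)*z = (10*X*z + 0)*z = (10*X*z)*z = 10*X*z²)
(D(L(-23, -11), -7*10 + 4) + 39917) + 128826 = (10*16*(-7*10 + 4)² + 39917) + 128826 = (10*16*(-70 + 4)² + 39917) + 128826 = (10*16*(-66)² + 39917) + 128826 = (10*16*4356 + 39917) + 128826 = (696960 + 39917) + 128826 = 736877 + 128826 = 865703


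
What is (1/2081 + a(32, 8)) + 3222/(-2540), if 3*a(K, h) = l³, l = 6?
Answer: 186935419/2642870 ≈ 70.732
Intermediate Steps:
a(K, h) = 72 (a(K, h) = (⅓)*6³ = (⅓)*216 = 72)
(1/2081 + a(32, 8)) + 3222/(-2540) = (1/2081 + 72) + 3222/(-2540) = (1/2081 + 72) + 3222*(-1/2540) = 149833/2081 - 1611/1270 = 186935419/2642870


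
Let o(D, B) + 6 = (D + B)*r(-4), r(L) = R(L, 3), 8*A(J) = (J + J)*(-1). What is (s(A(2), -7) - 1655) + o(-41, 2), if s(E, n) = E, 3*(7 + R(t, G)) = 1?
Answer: -2803/2 ≈ -1401.5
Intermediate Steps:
A(J) = -J/4 (A(J) = ((J + J)*(-1))/8 = ((2*J)*(-1))/8 = (-2*J)/8 = -J/4)
R(t, G) = -20/3 (R(t, G) = -7 + (1/3)*1 = -7 + 1/3 = -20/3)
r(L) = -20/3
o(D, B) = -6 - 20*B/3 - 20*D/3 (o(D, B) = -6 + (D + B)*(-20/3) = -6 + (B + D)*(-20/3) = -6 + (-20*B/3 - 20*D/3) = -6 - 20*B/3 - 20*D/3)
(s(A(2), -7) - 1655) + o(-41, 2) = (-1/4*2 - 1655) + (-6 - 20/3*2 - 20/3*(-41)) = (-1/2 - 1655) + (-6 - 40/3 + 820/3) = -3311/2 + 254 = -2803/2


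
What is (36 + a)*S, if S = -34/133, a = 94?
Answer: -4420/133 ≈ -33.233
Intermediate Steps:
S = -34/133 (S = -34*1/133 = -34/133 ≈ -0.25564)
(36 + a)*S = (36 + 94)*(-34/133) = 130*(-34/133) = -4420/133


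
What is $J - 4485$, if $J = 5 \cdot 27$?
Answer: $-4350$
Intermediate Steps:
$J = 135$
$J - 4485 = 135 - 4485 = -4350$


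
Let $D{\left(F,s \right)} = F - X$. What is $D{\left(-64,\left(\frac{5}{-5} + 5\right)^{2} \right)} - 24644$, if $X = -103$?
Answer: $-24605$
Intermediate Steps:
$D{\left(F,s \right)} = 103 + F$ ($D{\left(F,s \right)} = F - -103 = F + 103 = 103 + F$)
$D{\left(-64,\left(\frac{5}{-5} + 5\right)^{2} \right)} - 24644 = \left(103 - 64\right) - 24644 = 39 - 24644 = -24605$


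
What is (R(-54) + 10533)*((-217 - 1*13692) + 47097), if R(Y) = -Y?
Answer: 351361356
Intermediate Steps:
(R(-54) + 10533)*((-217 - 1*13692) + 47097) = (-1*(-54) + 10533)*((-217 - 1*13692) + 47097) = (54 + 10533)*((-217 - 13692) + 47097) = 10587*(-13909 + 47097) = 10587*33188 = 351361356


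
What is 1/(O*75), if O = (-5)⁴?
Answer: 1/46875 ≈ 2.1333e-5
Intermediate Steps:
O = 625
1/(O*75) = 1/(625*75) = 1/46875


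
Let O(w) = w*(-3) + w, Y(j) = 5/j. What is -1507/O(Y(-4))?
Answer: -3014/5 ≈ -602.80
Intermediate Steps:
O(w) = -2*w (O(w) = -3*w + w = -2*w)
-1507/O(Y(-4)) = -1507/(-10/(-4)) = -1507/(-10*(-1)/4) = -1507/(-2*(-5/4)) = -1507/(5/2) = (⅖)*(-1507) = -3014/5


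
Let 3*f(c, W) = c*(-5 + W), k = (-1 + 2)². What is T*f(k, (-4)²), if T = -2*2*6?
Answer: -88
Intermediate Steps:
T = -24 (T = -4*6 = -24)
k = 1 (k = 1² = 1)
f(c, W) = c*(-5 + W)/3 (f(c, W) = (c*(-5 + W))/3 = c*(-5 + W)/3)
T*f(k, (-4)²) = -8*(-5 + (-4)²) = -8*(-5 + 16) = -8*11 = -24*11/3 = -88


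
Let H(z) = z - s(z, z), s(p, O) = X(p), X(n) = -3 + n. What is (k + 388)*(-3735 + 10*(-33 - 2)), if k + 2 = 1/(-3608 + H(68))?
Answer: -1136879193/721 ≈ -1.5768e+6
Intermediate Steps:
s(p, O) = -3 + p
H(z) = 3 (H(z) = z - (-3 + z) = z + (3 - z) = 3)
k = -7211/3605 (k = -2 + 1/(-3608 + 3) = -2 + 1/(-3605) = -2 - 1/3605 = -7211/3605 ≈ -2.0003)
(k + 388)*(-3735 + 10*(-33 - 2)) = (-7211/3605 + 388)*(-3735 + 10*(-33 - 2)) = 1391529*(-3735 + 10*(-35))/3605 = 1391529*(-3735 - 350)/3605 = (1391529/3605)*(-4085) = -1136879193/721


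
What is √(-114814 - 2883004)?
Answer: I*√2997818 ≈ 1731.4*I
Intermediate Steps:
√(-114814 - 2883004) = √(-2997818) = I*√2997818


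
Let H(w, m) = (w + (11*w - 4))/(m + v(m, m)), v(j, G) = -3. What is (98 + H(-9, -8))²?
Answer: 1416100/121 ≈ 11703.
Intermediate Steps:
H(w, m) = (-4 + 12*w)/(-3 + m) (H(w, m) = (w + (11*w - 4))/(m - 3) = (w + (-4 + 11*w))/(-3 + m) = (-4 + 12*w)/(-3 + m))
(98 + H(-9, -8))² = (98 + 4*(-1 + 3*(-9))/(-3 - 8))² = (98 + 4*(-1 - 27)/(-11))² = (98 + 4*(-1/11)*(-28))² = (98 + 112/11)² = (1190/11)² = 1416100/121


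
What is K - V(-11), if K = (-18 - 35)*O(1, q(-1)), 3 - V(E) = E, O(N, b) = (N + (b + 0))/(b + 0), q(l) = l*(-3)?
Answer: -254/3 ≈ -84.667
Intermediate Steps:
q(l) = -3*l
O(N, b) = (N + b)/b
V(E) = 3 - E
K = -212/3 (K = (-18 - 35)*((1 - 3*(-1))/((-3*(-1)))) = -53*(1 + 3)/3 = -53*4/3 = -212/3 ≈ -70.667)
K - V(-11) = -212/3 - (3 - 1*(-11)) = -212/3 - (3 + 11) = -212/3 - 1*14 = -212/3 - 14 = -254/3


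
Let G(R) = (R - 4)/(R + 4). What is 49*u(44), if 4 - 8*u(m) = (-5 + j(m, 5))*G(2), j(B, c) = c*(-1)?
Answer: 49/12 ≈ 4.0833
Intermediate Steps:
G(R) = (-4 + R)/(4 + R)
j(B, c) = -c
u(m) = 1/12 (u(m) = 1/2 - (-5 - 1*5)*(-4 + 2)/(4 + 2)/8 = 1/2 - (-5 - 5)*-2/6/8 = 1/2 - (-5)*(1/6)*(-2)/4 = 1/2 - (-5)*(-1)/(4*3) = 1/2 - 1/8*10/3 = 1/2 - 5/12 = 1/12)
49*u(44) = 49*(1/12) = 49/12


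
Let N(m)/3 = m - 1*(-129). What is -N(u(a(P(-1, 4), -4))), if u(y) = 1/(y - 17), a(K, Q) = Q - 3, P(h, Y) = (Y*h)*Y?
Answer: -3095/8 ≈ -386.88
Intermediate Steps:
P(h, Y) = h*Y**2
a(K, Q) = -3 + Q
u(y) = 1/(-17 + y)
N(m) = 387 + 3*m (N(m) = 3*(m - 1*(-129)) = 3*(m + 129) = 3*(129 + m) = 387 + 3*m)
-N(u(a(P(-1, 4), -4))) = -(387 + 3/(-17 + (-3 - 4))) = -(387 + 3/(-17 - 7)) = -(387 + 3/(-24)) = -(387 + 3*(-1/24)) = -(387 - 1/8) = -1*3095/8 = -3095/8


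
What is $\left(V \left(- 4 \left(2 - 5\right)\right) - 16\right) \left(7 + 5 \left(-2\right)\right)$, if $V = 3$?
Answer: $-60$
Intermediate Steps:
$\left(V \left(- 4 \left(2 - 5\right)\right) - 16\right) \left(7 + 5 \left(-2\right)\right) = \left(3 \left(- 4 \left(2 - 5\right)\right) - 16\right) \left(7 + 5 \left(-2\right)\right) = \left(3 \left(\left(-4\right) \left(-3\right)\right) - 16\right) \left(7 - 10\right) = \left(3 \cdot 12 - 16\right) \left(-3\right) = \left(36 - 16\right) \left(-3\right) = 20 \left(-3\right) = -60$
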